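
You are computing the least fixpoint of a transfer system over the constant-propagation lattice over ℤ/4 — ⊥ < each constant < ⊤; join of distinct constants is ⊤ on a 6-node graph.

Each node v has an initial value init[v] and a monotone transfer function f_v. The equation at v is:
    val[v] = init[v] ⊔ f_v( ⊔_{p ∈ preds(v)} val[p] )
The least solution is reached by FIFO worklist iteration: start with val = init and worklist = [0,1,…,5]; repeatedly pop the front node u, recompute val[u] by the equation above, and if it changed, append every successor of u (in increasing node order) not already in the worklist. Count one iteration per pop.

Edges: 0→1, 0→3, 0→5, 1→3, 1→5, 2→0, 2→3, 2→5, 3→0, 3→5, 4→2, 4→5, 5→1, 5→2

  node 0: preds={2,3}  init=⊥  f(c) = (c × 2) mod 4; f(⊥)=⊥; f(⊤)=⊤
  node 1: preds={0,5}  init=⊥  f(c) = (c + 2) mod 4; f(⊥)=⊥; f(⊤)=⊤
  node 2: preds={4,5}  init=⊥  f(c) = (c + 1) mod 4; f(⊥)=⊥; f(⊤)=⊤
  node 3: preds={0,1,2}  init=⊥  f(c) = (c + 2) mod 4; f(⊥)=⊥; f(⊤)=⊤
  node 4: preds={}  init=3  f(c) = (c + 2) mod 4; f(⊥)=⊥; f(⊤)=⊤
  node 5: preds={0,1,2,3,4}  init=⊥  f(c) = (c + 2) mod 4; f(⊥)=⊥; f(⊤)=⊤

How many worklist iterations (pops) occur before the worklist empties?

Iteration log — 12 steps:
  step 1. node 0  ⊔preds=⊥  new=⊥  stable
  step 2. node 1  ⊔preds=⊥  new=⊥  stable
  step 3. node 2  ⊔preds=3  new=0  old=⊥  +wl: 0
  step 4. node 3  ⊔preds=0  new=2  old=⊥  +wl: 
  step 5. node 4  ⊔preds=⊥  new=3  stable
  step 6. node 5  ⊔preds=⊤  new=⊤  old=⊥  +wl: 1,2
  step 7. node 0  ⊔preds=⊤  new=⊤  old=⊥  +wl: 3,5
  step 8. node 1  ⊔preds=⊤  new=⊤  old=⊥  +wl: 
  step 9. node 2  ⊔preds=⊤  new=⊤  old=0  +wl: 0
  step 10. node 3  ⊔preds=⊤  new=⊤  old=2  +wl: 
  step 11. node 5  ⊔preds=⊤  new=⊤  stable
  step 12. node 0  ⊔preds=⊤  new=⊤  stable

Least fixpoint reached:
  node 0: ⊤
  node 1: ⊤
  node 2: ⊤
  node 3: ⊤
  node 4: 3
  node 5: ⊤

12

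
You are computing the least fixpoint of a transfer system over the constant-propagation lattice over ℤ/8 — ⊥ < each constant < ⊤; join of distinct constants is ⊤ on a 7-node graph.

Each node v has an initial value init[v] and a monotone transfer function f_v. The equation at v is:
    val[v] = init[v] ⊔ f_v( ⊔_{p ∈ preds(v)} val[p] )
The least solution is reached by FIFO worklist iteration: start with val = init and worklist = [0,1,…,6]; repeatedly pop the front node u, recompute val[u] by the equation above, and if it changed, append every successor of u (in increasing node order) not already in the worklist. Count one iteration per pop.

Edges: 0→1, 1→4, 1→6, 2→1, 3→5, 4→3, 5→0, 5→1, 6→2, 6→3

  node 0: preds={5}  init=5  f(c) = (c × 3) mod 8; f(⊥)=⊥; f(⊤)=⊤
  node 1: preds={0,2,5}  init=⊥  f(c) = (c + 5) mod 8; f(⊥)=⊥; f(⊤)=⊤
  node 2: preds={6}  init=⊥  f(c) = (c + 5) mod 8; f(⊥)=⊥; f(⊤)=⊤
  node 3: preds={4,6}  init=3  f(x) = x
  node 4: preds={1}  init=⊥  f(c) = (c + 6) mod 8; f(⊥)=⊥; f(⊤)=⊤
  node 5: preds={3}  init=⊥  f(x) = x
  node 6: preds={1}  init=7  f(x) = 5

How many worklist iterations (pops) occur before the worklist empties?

15

Iteration log — 15 steps:
  step 1. node 0  ⊔preds=⊥  new=5  stable
  step 2. node 1  ⊔preds=5  new=2  old=⊥  +wl: 
  step 3. node 2  ⊔preds=7  new=4  old=⊥  +wl: 1
  step 4. node 3  ⊔preds=7  new=⊤  old=3  +wl: 
  step 5. node 4  ⊔preds=2  new=0  old=⊥  +wl: 3
  step 6. node 5  ⊔preds=⊤  new=⊤  old=⊥  +wl: 0
  step 7. node 6  ⊔preds=2  new=⊤  old=7  +wl: 2
  step 8. node 1  ⊔preds=⊤  new=⊤  old=2  +wl: 4,6
  step 9. node 3  ⊔preds=⊤  new=⊤  stable
  step 10. node 0  ⊔preds=⊤  new=⊤  old=5  +wl: 1
  step 11. node 2  ⊔preds=⊤  new=⊤  old=4  +wl: 
  step 12. node 4  ⊔preds=⊤  new=⊤  old=0  +wl: 3
  step 13. node 6  ⊔preds=⊤  new=⊤  stable
  step 14. node 1  ⊔preds=⊤  new=⊤  stable
  step 15. node 3  ⊔preds=⊤  new=⊤  stable

Least fixpoint reached:
  node 0: ⊤
  node 1: ⊤
  node 2: ⊤
  node 3: ⊤
  node 4: ⊤
  node 5: ⊤
  node 6: ⊤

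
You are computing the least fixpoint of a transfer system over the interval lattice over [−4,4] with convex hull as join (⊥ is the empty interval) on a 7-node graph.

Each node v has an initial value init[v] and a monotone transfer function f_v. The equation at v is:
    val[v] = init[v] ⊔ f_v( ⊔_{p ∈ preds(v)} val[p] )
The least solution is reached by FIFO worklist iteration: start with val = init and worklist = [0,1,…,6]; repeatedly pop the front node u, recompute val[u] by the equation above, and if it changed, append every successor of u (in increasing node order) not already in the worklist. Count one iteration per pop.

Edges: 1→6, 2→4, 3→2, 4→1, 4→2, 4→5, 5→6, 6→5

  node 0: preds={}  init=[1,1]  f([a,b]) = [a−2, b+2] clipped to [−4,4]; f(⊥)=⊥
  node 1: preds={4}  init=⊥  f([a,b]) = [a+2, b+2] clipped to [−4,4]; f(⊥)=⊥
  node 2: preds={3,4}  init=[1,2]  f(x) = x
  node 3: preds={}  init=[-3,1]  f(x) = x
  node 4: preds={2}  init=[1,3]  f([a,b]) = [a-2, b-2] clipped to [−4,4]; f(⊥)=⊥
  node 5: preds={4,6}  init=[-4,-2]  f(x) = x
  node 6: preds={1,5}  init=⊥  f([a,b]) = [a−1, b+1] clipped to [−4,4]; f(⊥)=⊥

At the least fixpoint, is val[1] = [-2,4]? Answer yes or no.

yes

Trace (12 dequeues):
  [1] u=0 | in ⊥ | out [1,1] | ==
  [2] u=1 | in [1,3] | out [3,4] | prev ⊥ | push {}
  [3] u=2 | in [-3,3] | out [-3,3] | prev [1,2] | push {}
  [4] u=3 | in ⊥ | out [-3,1] | ==
  [5] u=4 | in [-3,3] | out [-4,3] | prev [1,3] | push {1,2}
  [6] u=5 | in [-4,3] | out [-4,3] | prev [-4,-2] | push {}
  [7] u=6 | in [-4,4] | out [-4,4] | prev ⊥ | push {5}
  [8] u=1 | in [-4,3] | out [-2,4] | prev [3,4] | push {6}
  [9] u=2 | in [-4,3] | out [-4,3] | prev [-3,3] | push {4}
  [10] u=5 | in [-4,4] | out [-4,4] | prev [-4,3] | push {}
  [11] u=6 | in [-4,4] | out [-4,4] | ==
  [12] u=4 | in [-4,3] | out [-4,3] | ==

Converged values:
  [0] [1,1]
  [1] [-2,4]
  [2] [-4,3]
  [3] [-3,1]
  [4] [-4,3]
  [5] [-4,4]
  [6] [-4,4]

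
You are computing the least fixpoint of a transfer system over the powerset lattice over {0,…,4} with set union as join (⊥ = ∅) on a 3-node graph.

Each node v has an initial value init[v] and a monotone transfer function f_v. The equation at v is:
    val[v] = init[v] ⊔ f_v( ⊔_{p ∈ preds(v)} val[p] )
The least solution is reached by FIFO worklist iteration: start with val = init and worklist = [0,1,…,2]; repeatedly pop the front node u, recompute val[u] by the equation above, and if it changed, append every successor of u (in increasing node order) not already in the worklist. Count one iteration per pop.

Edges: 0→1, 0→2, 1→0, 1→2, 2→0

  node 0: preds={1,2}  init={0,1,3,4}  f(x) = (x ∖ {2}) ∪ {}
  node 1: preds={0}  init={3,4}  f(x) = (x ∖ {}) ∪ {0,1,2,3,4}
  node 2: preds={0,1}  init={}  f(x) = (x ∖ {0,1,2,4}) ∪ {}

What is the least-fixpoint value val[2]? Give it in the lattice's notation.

{3}

Trace (4 dequeues):
  [1] u=0 | in {3,4} | out {0,1,3,4} | ==
  [2] u=1 | in {0,1,3,4} | out {0,1,2,3,4} | prev {3,4} | push {0}
  [3] u=2 | in {0,1,2,3,4} | out {3} | prev {} | push {}
  [4] u=0 | in {0,1,2,3,4} | out {0,1,3,4} | ==

Converged values:
  [0] {0,1,3,4}
  [1] {0,1,2,3,4}
  [2] {3}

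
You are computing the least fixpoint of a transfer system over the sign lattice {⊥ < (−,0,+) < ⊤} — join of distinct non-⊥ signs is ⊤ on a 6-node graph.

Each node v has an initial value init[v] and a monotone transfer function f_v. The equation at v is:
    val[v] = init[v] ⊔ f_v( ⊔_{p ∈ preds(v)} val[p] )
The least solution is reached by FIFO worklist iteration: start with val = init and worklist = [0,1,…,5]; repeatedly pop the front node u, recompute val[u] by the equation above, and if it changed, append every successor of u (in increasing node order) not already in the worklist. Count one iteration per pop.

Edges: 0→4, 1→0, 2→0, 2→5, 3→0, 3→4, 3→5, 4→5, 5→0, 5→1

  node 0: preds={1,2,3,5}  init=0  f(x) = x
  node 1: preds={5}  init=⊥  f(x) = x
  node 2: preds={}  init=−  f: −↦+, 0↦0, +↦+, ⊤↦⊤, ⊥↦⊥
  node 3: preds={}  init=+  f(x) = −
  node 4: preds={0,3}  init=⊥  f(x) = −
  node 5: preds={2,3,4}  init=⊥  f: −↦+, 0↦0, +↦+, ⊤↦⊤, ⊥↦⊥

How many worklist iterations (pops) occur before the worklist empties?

9

Trace (9 dequeues):
  [1] u=0 | in ⊤ | out ⊤ | prev 0 | push {}
  [2] u=1 | in ⊥ | out ⊥ | ==
  [3] u=2 | in ⊥ | out − | ==
  [4] u=3 | in ⊥ | out ⊤ | prev + | push {0}
  [5] u=4 | in ⊤ | out − | prev ⊥ | push {}
  [6] u=5 | in ⊤ | out ⊤ | prev ⊥ | push {1}
  [7] u=0 | in ⊤ | out ⊤ | ==
  [8] u=1 | in ⊤ | out ⊤ | prev ⊥ | push {0}
  [9] u=0 | in ⊤ | out ⊤ | ==

Converged values:
  [0] ⊤
  [1] ⊤
  [2] −
  [3] ⊤
  [4] −
  [5] ⊤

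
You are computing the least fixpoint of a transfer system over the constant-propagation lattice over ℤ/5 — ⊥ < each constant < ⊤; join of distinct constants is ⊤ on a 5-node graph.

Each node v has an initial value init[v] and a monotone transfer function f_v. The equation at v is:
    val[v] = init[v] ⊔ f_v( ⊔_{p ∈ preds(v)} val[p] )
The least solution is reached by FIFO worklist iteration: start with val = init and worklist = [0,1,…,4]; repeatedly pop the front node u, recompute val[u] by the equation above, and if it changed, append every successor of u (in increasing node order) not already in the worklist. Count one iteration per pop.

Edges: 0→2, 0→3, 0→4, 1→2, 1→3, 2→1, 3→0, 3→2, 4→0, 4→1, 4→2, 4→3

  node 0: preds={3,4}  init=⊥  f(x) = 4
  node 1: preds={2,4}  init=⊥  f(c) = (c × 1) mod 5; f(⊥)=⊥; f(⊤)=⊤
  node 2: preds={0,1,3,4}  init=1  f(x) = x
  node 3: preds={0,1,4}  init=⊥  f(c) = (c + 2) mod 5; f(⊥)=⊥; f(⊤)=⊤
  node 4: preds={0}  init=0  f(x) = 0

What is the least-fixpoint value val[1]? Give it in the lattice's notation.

⊤

Worklist (8 pops):
  #1 pop 0: in=0 → 4 (was ⊥); enqueue []
  #2 pop 1: in=⊤ → ⊤ (was ⊥); enqueue []
  #3 pop 2: in=⊤ → ⊤ (was 1); enqueue [1]
  #4 pop 3: in=⊤ → ⊤ (was ⊥); enqueue [0,2]
  #5 pop 4: in=4 → 0 (no change)
  #6 pop 1: in=⊤ → ⊤ (no change)
  #7 pop 0: in=⊤ → 4 (no change)
  #8 pop 2: in=⊤ → ⊤ (no change)

Fixpoint:
  val[0] = 4
  val[1] = ⊤
  val[2] = ⊤
  val[3] = ⊤
  val[4] = 0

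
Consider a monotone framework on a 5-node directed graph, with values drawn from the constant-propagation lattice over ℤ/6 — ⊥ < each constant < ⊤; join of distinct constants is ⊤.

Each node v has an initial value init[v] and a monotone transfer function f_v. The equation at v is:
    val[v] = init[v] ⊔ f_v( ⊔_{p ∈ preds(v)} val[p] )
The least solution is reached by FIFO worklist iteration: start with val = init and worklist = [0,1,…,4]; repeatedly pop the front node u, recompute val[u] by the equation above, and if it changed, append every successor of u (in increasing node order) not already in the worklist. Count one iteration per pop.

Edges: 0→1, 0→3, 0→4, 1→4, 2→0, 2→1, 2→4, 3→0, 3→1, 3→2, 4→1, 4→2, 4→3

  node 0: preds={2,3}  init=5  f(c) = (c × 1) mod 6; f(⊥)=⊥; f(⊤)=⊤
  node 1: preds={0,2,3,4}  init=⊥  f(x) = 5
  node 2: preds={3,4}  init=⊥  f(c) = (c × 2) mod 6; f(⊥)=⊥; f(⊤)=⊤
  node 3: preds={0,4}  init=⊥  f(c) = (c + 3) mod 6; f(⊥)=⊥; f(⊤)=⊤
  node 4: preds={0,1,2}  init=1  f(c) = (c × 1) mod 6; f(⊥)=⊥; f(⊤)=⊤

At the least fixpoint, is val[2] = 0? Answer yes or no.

no

Trace (12 dequeues):
  [1] u=0 | in ⊥ | out 5 | ==
  [2] u=1 | in ⊤ | out 5 | prev ⊥ | push {}
  [3] u=2 | in 1 | out 2 | prev ⊥ | push {0,1}
  [4] u=3 | in ⊤ | out ⊤ | prev ⊥ | push {2}
  [5] u=4 | in ⊤ | out ⊤ | prev 1 | push {3}
  [6] u=0 | in ⊤ | out ⊤ | prev 5 | push {4}
  [7] u=1 | in ⊤ | out 5 | ==
  [8] u=2 | in ⊤ | out ⊤ | prev 2 | push {0,1}
  [9] u=3 | in ⊤ | out ⊤ | ==
  [10] u=4 | in ⊤ | out ⊤ | ==
  [11] u=0 | in ⊤ | out ⊤ | ==
  [12] u=1 | in ⊤ | out 5 | ==

Converged values:
  [0] ⊤
  [1] 5
  [2] ⊤
  [3] ⊤
  [4] ⊤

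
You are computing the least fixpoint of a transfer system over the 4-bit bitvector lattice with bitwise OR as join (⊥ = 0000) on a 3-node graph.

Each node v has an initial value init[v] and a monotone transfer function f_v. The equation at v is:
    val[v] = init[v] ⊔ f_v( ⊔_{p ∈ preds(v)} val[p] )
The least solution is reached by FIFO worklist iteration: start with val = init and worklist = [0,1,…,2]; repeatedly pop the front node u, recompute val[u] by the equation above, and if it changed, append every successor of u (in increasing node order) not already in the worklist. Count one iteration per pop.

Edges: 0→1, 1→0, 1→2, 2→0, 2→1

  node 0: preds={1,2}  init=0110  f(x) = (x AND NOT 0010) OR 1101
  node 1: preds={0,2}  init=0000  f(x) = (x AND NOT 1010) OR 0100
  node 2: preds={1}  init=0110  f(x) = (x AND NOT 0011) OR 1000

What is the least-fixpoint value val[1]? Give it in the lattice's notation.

0101

Worklist (5 pops):
  #1 pop 0: in=0110 → 1111 (was 0110); enqueue []
  #2 pop 1: in=1111 → 0101 (was 0000); enqueue [0]
  #3 pop 2: in=0101 → 1110 (was 0110); enqueue [1]
  #4 pop 0: in=1111 → 1111 (no change)
  #5 pop 1: in=1111 → 0101 (no change)

Fixpoint:
  val[0] = 1111
  val[1] = 0101
  val[2] = 1110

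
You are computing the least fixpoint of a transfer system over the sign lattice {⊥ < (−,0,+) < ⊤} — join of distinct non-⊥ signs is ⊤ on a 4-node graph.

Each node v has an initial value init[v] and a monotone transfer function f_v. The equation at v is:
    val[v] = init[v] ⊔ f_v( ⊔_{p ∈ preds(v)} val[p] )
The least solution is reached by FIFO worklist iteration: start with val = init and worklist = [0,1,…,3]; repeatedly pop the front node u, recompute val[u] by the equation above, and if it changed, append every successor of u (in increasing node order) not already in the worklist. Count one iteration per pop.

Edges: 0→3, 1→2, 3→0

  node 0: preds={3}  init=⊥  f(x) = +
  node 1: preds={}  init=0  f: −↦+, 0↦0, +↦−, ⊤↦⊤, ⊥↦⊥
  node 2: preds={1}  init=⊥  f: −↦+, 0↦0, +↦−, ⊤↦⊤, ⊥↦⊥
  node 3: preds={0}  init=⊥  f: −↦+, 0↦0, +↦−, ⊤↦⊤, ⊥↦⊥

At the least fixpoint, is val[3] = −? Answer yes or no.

yes

Trace (5 dequeues):
  [1] u=0 | in ⊥ | out + | prev ⊥ | push {}
  [2] u=1 | in ⊥ | out 0 | ==
  [3] u=2 | in 0 | out 0 | prev ⊥ | push {}
  [4] u=3 | in + | out − | prev ⊥ | push {0}
  [5] u=0 | in − | out + | ==

Converged values:
  [0] +
  [1] 0
  [2] 0
  [3] −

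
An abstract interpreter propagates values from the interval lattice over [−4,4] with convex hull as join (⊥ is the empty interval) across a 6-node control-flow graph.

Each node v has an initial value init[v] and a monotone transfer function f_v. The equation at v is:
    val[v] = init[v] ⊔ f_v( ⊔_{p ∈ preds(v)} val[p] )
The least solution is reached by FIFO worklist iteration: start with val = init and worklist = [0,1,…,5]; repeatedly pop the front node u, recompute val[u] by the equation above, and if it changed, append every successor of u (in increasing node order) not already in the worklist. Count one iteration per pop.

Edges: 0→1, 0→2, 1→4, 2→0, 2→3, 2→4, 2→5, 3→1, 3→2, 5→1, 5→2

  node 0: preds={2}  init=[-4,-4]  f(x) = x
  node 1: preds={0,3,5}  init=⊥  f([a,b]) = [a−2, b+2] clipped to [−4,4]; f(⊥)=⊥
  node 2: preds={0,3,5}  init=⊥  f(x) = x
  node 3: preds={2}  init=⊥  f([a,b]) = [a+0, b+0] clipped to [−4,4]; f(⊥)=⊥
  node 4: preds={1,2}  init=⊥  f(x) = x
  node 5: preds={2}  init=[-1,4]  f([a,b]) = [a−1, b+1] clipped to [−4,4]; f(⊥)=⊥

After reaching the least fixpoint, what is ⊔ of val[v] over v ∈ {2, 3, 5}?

[-4,4]

Trace (9 dequeues):
  [1] u=0 | in ⊥ | out [-4,-4] | ==
  [2] u=1 | in [-4,4] | out [-4,4] | prev ⊥ | push {}
  [3] u=2 | in [-4,4] | out [-4,4] | prev ⊥ | push {0}
  [4] u=3 | in [-4,4] | out [-4,4] | prev ⊥ | push {1,2}
  [5] u=4 | in [-4,4] | out [-4,4] | prev ⊥ | push {}
  [6] u=5 | in [-4,4] | out [-4,4] | prev [-1,4] | push {}
  [7] u=0 | in [-4,4] | out [-4,4] | prev [-4,-4] | push {}
  [8] u=1 | in [-4,4] | out [-4,4] | ==
  [9] u=2 | in [-4,4] | out [-4,4] | ==

Converged values:
  [0] [-4,4]
  [1] [-4,4]
  [2] [-4,4]
  [3] [-4,4]
  [4] [-4,4]
  [5] [-4,4]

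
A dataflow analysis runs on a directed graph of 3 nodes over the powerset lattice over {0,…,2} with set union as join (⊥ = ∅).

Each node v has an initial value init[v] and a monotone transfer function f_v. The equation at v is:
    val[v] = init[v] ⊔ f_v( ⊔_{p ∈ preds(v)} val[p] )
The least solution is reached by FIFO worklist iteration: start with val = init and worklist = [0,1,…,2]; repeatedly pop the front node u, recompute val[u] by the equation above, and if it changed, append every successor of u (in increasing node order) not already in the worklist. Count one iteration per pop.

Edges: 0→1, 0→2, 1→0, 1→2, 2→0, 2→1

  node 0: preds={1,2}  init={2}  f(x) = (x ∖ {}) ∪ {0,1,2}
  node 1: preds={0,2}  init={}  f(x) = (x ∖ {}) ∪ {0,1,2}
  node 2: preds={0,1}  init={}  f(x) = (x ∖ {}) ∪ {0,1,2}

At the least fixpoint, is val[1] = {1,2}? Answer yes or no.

Worklist (5 pops):
  #1 pop 0: in={} → {0,1,2} (was {2}); enqueue []
  #2 pop 1: in={0,1,2} → {0,1,2} (was {}); enqueue [0]
  #3 pop 2: in={0,1,2} → {0,1,2} (was {}); enqueue [1]
  #4 pop 0: in={0,1,2} → {0,1,2} (no change)
  #5 pop 1: in={0,1,2} → {0,1,2} (no change)

Fixpoint:
  val[0] = {0,1,2}
  val[1] = {0,1,2}
  val[2] = {0,1,2}

no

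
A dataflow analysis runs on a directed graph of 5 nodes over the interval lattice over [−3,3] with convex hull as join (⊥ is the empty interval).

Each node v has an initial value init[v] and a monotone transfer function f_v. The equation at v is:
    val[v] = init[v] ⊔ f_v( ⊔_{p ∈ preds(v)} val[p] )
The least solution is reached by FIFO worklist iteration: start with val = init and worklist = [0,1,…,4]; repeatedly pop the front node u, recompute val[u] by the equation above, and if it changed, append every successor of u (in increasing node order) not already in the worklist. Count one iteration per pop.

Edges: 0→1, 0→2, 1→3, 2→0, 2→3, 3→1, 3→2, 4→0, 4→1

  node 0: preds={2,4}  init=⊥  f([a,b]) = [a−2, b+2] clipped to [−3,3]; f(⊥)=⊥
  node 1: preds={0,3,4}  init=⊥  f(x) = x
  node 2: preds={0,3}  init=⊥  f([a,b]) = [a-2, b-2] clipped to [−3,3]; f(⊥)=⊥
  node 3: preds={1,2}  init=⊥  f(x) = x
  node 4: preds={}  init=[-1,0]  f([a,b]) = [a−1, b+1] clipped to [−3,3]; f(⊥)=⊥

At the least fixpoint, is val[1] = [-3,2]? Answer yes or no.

yes

Trace (8 dequeues):
  [1] u=0 | in [-1,0] | out [-3,2] | prev ⊥ | push {}
  [2] u=1 | in [-3,2] | out [-3,2] | prev ⊥ | push {}
  [3] u=2 | in [-3,2] | out [-3,0] | prev ⊥ | push {0}
  [4] u=3 | in [-3,2] | out [-3,2] | prev ⊥ | push {1,2}
  [5] u=4 | in ⊥ | out [-1,0] | ==
  [6] u=0 | in [-3,0] | out [-3,2] | ==
  [7] u=1 | in [-3,2] | out [-3,2] | ==
  [8] u=2 | in [-3,2] | out [-3,0] | ==

Converged values:
  [0] [-3,2]
  [1] [-3,2]
  [2] [-3,0]
  [3] [-3,2]
  [4] [-1,0]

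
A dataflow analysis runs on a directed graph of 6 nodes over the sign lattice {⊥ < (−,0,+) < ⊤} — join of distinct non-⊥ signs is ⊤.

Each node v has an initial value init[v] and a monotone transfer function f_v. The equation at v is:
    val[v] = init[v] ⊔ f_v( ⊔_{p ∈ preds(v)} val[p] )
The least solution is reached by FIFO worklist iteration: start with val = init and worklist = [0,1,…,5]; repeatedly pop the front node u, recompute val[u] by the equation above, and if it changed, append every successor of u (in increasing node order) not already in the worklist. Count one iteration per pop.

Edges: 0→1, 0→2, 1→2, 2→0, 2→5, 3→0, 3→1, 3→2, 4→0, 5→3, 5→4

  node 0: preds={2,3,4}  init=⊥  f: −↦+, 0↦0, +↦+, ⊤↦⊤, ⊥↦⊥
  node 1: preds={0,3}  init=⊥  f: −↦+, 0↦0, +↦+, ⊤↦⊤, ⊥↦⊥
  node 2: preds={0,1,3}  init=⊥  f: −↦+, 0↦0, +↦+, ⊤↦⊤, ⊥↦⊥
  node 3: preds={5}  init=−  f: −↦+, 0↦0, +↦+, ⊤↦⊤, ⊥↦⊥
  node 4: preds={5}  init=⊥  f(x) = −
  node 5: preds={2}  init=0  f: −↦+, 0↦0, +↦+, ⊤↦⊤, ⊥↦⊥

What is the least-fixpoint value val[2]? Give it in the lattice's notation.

⊤

Iteration log — 11 steps:
  step 1. node 0  ⊔preds=−  new=+  old=⊥  +wl: 
  step 2. node 1  ⊔preds=⊤  new=⊤  old=⊥  +wl: 
  step 3. node 2  ⊔preds=⊤  new=⊤  old=⊥  +wl: 0
  step 4. node 3  ⊔preds=0  new=⊤  old=−  +wl: 1,2
  step 5. node 4  ⊔preds=0  new=−  old=⊥  +wl: 
  step 6. node 5  ⊔preds=⊤  new=⊤  old=0  +wl: 3,4
  step 7. node 0  ⊔preds=⊤  new=⊤  old=+  +wl: 
  step 8. node 1  ⊔preds=⊤  new=⊤  stable
  step 9. node 2  ⊔preds=⊤  new=⊤  stable
  step 10. node 3  ⊔preds=⊤  new=⊤  stable
  step 11. node 4  ⊔preds=⊤  new=−  stable

Least fixpoint reached:
  node 0: ⊤
  node 1: ⊤
  node 2: ⊤
  node 3: ⊤
  node 4: −
  node 5: ⊤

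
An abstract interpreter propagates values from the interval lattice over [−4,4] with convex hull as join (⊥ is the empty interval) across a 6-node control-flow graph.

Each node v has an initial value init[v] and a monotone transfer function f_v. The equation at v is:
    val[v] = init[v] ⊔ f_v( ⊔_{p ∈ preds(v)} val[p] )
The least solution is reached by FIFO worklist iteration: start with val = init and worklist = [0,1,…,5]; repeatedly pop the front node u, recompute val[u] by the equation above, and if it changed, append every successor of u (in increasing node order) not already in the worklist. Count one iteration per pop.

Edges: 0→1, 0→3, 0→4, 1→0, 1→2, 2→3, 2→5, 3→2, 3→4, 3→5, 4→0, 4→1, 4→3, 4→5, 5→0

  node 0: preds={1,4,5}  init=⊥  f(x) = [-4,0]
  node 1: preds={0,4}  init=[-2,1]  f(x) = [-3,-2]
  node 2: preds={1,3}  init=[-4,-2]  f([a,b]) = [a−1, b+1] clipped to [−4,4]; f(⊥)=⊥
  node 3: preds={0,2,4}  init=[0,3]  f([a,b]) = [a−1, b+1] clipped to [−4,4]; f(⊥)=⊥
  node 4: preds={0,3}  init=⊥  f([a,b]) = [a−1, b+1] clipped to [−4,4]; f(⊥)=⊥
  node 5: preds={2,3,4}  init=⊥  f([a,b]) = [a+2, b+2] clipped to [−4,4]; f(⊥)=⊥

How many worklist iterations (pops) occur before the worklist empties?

10

Trace (10 dequeues):
  [1] u=0 | in [-2,1] | out [-4,0] | prev ⊥ | push {}
  [2] u=1 | in [-4,0] | out [-3,1] | prev [-2,1] | push {0}
  [3] u=2 | in [-3,3] | out [-4,4] | prev [-4,-2] | push {}
  [4] u=3 | in [-4,4] | out [-4,4] | prev [0,3] | push {2}
  [5] u=4 | in [-4,4] | out [-4,4] | prev ⊥ | push {1,3}
  [6] u=5 | in [-4,4] | out [-2,4] | prev ⊥ | push {}
  [7] u=0 | in [-4,4] | out [-4,0] | ==
  [8] u=2 | in [-4,4] | out [-4,4] | ==
  [9] u=1 | in [-4,4] | out [-3,1] | ==
  [10] u=3 | in [-4,4] | out [-4,4] | ==

Converged values:
  [0] [-4,0]
  [1] [-3,1]
  [2] [-4,4]
  [3] [-4,4]
  [4] [-4,4]
  [5] [-2,4]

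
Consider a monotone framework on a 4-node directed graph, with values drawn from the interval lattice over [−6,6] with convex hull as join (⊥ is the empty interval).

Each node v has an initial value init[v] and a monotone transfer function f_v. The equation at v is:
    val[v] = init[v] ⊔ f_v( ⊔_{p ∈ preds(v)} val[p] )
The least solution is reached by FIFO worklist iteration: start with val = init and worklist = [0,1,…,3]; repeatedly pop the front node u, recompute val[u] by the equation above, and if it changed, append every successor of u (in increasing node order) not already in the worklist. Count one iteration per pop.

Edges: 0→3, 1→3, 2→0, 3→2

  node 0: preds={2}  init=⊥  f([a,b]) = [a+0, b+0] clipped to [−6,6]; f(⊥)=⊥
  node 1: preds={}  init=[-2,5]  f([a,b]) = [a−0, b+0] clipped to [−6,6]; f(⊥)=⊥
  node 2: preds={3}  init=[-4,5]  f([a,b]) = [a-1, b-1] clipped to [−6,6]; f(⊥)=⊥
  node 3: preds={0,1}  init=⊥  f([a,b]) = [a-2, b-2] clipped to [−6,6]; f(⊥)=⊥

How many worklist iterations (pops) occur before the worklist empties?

7

Iteration log — 7 steps:
  step 1. node 0  ⊔preds=[-4,5]  new=[-4,5]  old=⊥  +wl: 
  step 2. node 1  ⊔preds=⊥  new=[-2,5]  stable
  step 3. node 2  ⊔preds=⊥  new=[-4,5]  stable
  step 4. node 3  ⊔preds=[-4,5]  new=[-6,3]  old=⊥  +wl: 2
  step 5. node 2  ⊔preds=[-6,3]  new=[-6,5]  old=[-4,5]  +wl: 0
  step 6. node 0  ⊔preds=[-6,5]  new=[-6,5]  old=[-4,5]  +wl: 3
  step 7. node 3  ⊔preds=[-6,5]  new=[-6,3]  stable

Least fixpoint reached:
  node 0: [-6,5]
  node 1: [-2,5]
  node 2: [-6,5]
  node 3: [-6,3]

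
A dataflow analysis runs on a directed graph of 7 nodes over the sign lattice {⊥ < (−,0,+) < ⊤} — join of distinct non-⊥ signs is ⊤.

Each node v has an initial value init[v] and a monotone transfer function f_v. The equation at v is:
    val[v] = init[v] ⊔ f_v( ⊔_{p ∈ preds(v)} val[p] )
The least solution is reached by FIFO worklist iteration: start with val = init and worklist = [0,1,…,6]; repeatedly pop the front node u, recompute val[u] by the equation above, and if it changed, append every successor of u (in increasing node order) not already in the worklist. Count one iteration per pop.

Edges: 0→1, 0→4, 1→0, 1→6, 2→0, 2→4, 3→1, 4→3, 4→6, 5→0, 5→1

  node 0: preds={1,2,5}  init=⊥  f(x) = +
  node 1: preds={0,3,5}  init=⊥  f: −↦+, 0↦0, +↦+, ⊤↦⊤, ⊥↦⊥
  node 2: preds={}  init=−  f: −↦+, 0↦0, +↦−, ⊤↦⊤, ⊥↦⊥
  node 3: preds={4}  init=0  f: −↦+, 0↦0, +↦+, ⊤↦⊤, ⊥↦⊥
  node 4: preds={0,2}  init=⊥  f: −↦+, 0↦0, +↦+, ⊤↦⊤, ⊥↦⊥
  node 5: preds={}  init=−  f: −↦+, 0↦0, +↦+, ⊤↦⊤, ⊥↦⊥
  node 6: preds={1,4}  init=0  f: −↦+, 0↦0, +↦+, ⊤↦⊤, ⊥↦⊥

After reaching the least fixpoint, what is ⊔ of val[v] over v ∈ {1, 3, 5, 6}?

⊤

Worklist (10 pops):
  #1 pop 0: in=− → + (was ⊥); enqueue []
  #2 pop 1: in=⊤ → ⊤ (was ⊥); enqueue [0]
  #3 pop 2: in=⊥ → − (no change)
  #4 pop 3: in=⊥ → 0 (no change)
  #5 pop 4: in=⊤ → ⊤ (was ⊥); enqueue [3]
  #6 pop 5: in=⊥ → − (no change)
  #7 pop 6: in=⊤ → ⊤ (was 0); enqueue []
  #8 pop 0: in=⊤ → + (no change)
  #9 pop 3: in=⊤ → ⊤ (was 0); enqueue [1]
  #10 pop 1: in=⊤ → ⊤ (no change)

Fixpoint:
  val[0] = +
  val[1] = ⊤
  val[2] = −
  val[3] = ⊤
  val[4] = ⊤
  val[5] = −
  val[6] = ⊤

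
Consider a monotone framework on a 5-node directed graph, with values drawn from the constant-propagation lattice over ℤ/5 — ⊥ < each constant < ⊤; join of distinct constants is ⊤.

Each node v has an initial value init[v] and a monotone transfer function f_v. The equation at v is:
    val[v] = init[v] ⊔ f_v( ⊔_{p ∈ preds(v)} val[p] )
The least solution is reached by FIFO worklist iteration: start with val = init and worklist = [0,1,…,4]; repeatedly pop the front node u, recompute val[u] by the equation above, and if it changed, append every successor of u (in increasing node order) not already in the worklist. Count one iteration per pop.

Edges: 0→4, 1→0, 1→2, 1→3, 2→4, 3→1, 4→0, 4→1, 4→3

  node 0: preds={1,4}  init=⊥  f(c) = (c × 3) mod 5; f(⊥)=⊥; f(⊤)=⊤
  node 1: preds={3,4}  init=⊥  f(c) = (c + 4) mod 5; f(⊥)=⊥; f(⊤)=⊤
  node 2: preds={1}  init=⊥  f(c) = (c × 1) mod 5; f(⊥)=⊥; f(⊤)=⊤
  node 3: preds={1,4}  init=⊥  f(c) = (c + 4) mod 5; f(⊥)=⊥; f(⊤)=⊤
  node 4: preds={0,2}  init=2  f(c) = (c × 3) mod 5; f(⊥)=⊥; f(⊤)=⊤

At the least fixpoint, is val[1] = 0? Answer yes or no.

no

Worklist (12 pops):
  #1 pop 0: in=2 → 1 (was ⊥); enqueue []
  #2 pop 1: in=2 → 1 (was ⊥); enqueue [0]
  #3 pop 2: in=1 → 1 (was ⊥); enqueue []
  #4 pop 3: in=⊤ → ⊤ (was ⊥); enqueue [1]
  #5 pop 4: in=1 → ⊤ (was 2); enqueue [3]
  #6 pop 0: in=⊤ → ⊤ (was 1); enqueue [4]
  #7 pop 1: in=⊤ → ⊤ (was 1); enqueue [0,2]
  #8 pop 3: in=⊤ → ⊤ (no change)
  #9 pop 4: in=⊤ → ⊤ (no change)
  #10 pop 0: in=⊤ → ⊤ (no change)
  #11 pop 2: in=⊤ → ⊤ (was 1); enqueue [4]
  #12 pop 4: in=⊤ → ⊤ (no change)

Fixpoint:
  val[0] = ⊤
  val[1] = ⊤
  val[2] = ⊤
  val[3] = ⊤
  val[4] = ⊤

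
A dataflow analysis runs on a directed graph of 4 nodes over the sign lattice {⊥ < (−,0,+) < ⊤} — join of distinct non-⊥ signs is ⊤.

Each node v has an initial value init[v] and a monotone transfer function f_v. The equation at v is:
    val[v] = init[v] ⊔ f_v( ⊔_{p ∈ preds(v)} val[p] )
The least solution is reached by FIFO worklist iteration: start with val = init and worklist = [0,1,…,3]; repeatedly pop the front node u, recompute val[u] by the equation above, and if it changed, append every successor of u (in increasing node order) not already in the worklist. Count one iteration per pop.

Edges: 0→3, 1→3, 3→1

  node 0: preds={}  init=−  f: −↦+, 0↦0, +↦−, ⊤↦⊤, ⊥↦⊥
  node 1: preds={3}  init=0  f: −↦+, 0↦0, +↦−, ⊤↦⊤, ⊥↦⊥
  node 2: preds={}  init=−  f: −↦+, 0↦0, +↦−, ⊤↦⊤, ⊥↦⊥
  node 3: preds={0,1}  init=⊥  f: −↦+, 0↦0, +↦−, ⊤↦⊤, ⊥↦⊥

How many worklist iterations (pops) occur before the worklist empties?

6

Iteration log — 6 steps:
  step 1. node 0  ⊔preds=⊥  new=−  stable
  step 2. node 1  ⊔preds=⊥  new=0  stable
  step 3. node 2  ⊔preds=⊥  new=−  stable
  step 4. node 3  ⊔preds=⊤  new=⊤  old=⊥  +wl: 1
  step 5. node 1  ⊔preds=⊤  new=⊤  old=0  +wl: 3
  step 6. node 3  ⊔preds=⊤  new=⊤  stable

Least fixpoint reached:
  node 0: −
  node 1: ⊤
  node 2: −
  node 3: ⊤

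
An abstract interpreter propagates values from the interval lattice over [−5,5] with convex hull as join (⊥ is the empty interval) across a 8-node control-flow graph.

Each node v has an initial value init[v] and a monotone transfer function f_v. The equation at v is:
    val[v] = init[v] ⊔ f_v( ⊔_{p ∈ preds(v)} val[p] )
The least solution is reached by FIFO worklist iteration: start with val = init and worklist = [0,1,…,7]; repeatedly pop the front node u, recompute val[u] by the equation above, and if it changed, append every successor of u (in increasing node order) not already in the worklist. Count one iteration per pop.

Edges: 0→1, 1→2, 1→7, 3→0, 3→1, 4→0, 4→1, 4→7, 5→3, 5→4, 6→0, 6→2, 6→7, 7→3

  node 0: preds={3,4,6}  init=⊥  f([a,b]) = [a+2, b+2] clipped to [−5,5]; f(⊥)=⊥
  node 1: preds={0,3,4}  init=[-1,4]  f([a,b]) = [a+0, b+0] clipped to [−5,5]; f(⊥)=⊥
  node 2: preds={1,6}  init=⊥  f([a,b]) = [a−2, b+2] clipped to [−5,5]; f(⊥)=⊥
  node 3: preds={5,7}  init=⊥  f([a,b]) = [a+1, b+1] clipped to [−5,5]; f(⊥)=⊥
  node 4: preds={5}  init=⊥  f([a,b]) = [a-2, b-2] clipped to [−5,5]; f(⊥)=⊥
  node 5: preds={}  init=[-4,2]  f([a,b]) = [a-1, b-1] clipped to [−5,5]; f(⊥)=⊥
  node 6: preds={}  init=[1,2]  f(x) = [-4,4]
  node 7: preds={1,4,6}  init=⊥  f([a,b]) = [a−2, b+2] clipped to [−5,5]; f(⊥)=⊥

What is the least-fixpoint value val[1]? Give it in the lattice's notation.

[-5,5]

Trace (15 dequeues):
  [1] u=0 | in [1,2] | out [3,4] | prev ⊥ | push {}
  [2] u=1 | in [3,4] | out [-1,4] | ==
  [3] u=2 | in [-1,4] | out [-3,5] | prev ⊥ | push {}
  [4] u=3 | in [-4,2] | out [-3,3] | prev ⊥ | push {0,1}
  [5] u=4 | in [-4,2] | out [-5,0] | prev ⊥ | push {}
  [6] u=5 | in ⊥ | out [-4,2] | ==
  [7] u=6 | in ⊥ | out [-4,4] | prev [1,2] | push {2}
  [8] u=7 | in [-5,4] | out [-5,5] | prev ⊥ | push {3}
  [9] u=0 | in [-5,4] | out [-3,5] | prev [3,4] | push {}
  [10] u=1 | in [-5,5] | out [-5,5] | prev [-1,4] | push {7}
  [11] u=2 | in [-5,5] | out [-5,5] | prev [-3,5] | push {}
  [12] u=3 | in [-5,5] | out [-4,5] | prev [-3,3] | push {0,1}
  [13] u=7 | in [-5,5] | out [-5,5] | ==
  [14] u=0 | in [-5,5] | out [-3,5] | ==
  [15] u=1 | in [-5,5] | out [-5,5] | ==

Converged values:
  [0] [-3,5]
  [1] [-5,5]
  [2] [-5,5]
  [3] [-4,5]
  [4] [-5,0]
  [5] [-4,2]
  [6] [-4,4]
  [7] [-5,5]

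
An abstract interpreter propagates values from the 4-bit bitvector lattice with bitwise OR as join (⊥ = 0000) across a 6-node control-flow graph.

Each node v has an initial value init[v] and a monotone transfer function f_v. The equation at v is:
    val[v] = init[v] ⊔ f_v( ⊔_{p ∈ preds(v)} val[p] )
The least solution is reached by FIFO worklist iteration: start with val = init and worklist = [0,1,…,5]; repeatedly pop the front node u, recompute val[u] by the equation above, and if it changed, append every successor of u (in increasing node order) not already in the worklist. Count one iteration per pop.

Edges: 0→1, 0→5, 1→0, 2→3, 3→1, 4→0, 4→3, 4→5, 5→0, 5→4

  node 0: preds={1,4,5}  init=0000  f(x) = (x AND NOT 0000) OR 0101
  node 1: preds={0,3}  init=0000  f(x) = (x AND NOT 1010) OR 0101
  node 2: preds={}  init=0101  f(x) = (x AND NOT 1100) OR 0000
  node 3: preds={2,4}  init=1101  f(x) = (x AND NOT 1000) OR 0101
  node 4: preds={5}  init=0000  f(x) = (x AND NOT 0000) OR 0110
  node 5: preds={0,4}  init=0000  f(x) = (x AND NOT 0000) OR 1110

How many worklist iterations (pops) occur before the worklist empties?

13

Trace (13 dequeues):
  [1] u=0 | in 0000 | out 0101 | prev 0000 | push {}
  [2] u=1 | in 1101 | out 0101 | prev 0000 | push {0}
  [3] u=2 | in 0000 | out 0101 | ==
  [4] u=3 | in 0101 | out 1101 | ==
  [5] u=4 | in 0000 | out 0110 | prev 0000 | push {3}
  [6] u=5 | in 0111 | out 1111 | prev 0000 | push {4}
  [7] u=0 | in 1111 | out 1111 | prev 0101 | push {1,5}
  [8] u=3 | in 0111 | out 1111 | prev 1101 | push {}
  [9] u=4 | in 1111 | out 1111 | prev 0110 | push {0,3}
  [10] u=1 | in 1111 | out 0101 | ==
  [11] u=5 | in 1111 | out 1111 | ==
  [12] u=0 | in 1111 | out 1111 | ==
  [13] u=3 | in 1111 | out 1111 | ==

Converged values:
  [0] 1111
  [1] 0101
  [2] 0101
  [3] 1111
  [4] 1111
  [5] 1111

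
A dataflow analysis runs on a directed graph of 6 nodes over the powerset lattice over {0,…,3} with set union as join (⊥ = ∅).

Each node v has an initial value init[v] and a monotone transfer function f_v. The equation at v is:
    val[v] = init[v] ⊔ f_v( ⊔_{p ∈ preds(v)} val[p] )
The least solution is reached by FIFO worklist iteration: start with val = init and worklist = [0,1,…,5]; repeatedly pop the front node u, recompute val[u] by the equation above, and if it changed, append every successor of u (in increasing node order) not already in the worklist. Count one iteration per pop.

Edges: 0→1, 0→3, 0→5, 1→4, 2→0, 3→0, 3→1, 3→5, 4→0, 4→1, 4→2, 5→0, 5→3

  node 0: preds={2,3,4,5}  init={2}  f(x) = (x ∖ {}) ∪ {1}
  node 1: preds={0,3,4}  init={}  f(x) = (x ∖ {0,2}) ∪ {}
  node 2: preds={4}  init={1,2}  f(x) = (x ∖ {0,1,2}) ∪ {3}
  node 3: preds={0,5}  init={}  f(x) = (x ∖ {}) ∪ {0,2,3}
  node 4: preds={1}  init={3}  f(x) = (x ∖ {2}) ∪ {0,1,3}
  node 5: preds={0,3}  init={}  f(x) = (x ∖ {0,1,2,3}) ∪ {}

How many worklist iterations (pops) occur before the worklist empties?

Worklist (11 pops):
  #1 pop 0: in={1,2,3} → {1,2,3} (was {2}); enqueue []
  #2 pop 1: in={1,2,3} → {1,3} (was {}); enqueue []
  #3 pop 2: in={3} → {1,2,3} (was {1,2}); enqueue [0]
  #4 pop 3: in={1,2,3} → {0,1,2,3} (was {}); enqueue [1]
  #5 pop 4: in={1,3} → {0,1,3} (was {3}); enqueue [2]
  #6 pop 5: in={0,1,2,3} → {} (no change)
  #7 pop 0: in={0,1,2,3} → {0,1,2,3} (was {1,2,3}); enqueue [3,5]
  #8 pop 1: in={0,1,2,3} → {1,3} (no change)
  #9 pop 2: in={0,1,3} → {1,2,3} (no change)
  #10 pop 3: in={0,1,2,3} → {0,1,2,3} (no change)
  #11 pop 5: in={0,1,2,3} → {} (no change)

Fixpoint:
  val[0] = {0,1,2,3}
  val[1] = {1,3}
  val[2] = {1,2,3}
  val[3] = {0,1,2,3}
  val[4] = {0,1,3}
  val[5] = {}

11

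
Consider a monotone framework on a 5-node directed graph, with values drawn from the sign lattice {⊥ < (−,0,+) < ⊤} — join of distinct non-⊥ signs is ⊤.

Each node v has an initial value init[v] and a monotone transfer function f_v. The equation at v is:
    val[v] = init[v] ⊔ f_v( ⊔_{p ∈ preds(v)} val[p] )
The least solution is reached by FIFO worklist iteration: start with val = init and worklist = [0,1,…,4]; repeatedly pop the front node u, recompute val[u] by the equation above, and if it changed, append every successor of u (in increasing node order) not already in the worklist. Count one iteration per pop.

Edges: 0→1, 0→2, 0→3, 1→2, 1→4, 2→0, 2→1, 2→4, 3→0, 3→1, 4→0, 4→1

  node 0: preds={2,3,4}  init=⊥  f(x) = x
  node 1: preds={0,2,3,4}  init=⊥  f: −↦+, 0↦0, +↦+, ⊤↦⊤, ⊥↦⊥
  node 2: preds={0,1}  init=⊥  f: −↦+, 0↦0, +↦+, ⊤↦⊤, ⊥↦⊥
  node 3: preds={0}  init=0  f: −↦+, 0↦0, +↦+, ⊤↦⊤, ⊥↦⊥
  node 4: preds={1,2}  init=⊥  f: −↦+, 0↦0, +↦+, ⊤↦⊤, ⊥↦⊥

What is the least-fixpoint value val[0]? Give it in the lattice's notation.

0

Iteration log — 7 steps:
  step 1. node 0  ⊔preds=0  new=0  old=⊥  +wl: 
  step 2. node 1  ⊔preds=0  new=0  old=⊥  +wl: 
  step 3. node 2  ⊔preds=0  new=0  old=⊥  +wl: 0,1
  step 4. node 3  ⊔preds=0  new=0  stable
  step 5. node 4  ⊔preds=0  new=0  old=⊥  +wl: 
  step 6. node 0  ⊔preds=0  new=0  stable
  step 7. node 1  ⊔preds=0  new=0  stable

Least fixpoint reached:
  node 0: 0
  node 1: 0
  node 2: 0
  node 3: 0
  node 4: 0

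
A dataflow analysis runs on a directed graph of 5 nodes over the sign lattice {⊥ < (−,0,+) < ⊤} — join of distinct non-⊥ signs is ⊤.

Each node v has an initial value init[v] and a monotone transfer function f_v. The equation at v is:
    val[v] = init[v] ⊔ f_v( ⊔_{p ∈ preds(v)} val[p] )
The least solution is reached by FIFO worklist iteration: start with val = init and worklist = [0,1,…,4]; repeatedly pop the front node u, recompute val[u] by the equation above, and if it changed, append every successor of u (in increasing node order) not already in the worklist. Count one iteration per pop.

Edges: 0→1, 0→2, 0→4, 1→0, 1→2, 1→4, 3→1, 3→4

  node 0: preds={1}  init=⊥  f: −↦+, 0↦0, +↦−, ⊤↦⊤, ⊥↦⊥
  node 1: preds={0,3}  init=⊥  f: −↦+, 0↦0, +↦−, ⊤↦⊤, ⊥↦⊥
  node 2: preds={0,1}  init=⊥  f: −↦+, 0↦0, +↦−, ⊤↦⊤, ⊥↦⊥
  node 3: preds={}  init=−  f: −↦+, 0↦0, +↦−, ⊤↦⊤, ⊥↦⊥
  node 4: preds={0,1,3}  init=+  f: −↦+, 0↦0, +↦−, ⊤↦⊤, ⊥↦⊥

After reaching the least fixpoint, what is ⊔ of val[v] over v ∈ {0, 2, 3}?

⊤

Iteration log — 9 steps:
  step 1. node 0  ⊔preds=⊥  new=⊥  stable
  step 2. node 1  ⊔preds=−  new=+  old=⊥  +wl: 0
  step 3. node 2  ⊔preds=+  new=−  old=⊥  +wl: 
  step 4. node 3  ⊔preds=⊥  new=−  stable
  step 5. node 4  ⊔preds=⊤  new=⊤  old=+  +wl: 
  step 6. node 0  ⊔preds=+  new=−  old=⊥  +wl: 1,2,4
  step 7. node 1  ⊔preds=−  new=+  stable
  step 8. node 2  ⊔preds=⊤  new=⊤  old=−  +wl: 
  step 9. node 4  ⊔preds=⊤  new=⊤  stable

Least fixpoint reached:
  node 0: −
  node 1: +
  node 2: ⊤
  node 3: −
  node 4: ⊤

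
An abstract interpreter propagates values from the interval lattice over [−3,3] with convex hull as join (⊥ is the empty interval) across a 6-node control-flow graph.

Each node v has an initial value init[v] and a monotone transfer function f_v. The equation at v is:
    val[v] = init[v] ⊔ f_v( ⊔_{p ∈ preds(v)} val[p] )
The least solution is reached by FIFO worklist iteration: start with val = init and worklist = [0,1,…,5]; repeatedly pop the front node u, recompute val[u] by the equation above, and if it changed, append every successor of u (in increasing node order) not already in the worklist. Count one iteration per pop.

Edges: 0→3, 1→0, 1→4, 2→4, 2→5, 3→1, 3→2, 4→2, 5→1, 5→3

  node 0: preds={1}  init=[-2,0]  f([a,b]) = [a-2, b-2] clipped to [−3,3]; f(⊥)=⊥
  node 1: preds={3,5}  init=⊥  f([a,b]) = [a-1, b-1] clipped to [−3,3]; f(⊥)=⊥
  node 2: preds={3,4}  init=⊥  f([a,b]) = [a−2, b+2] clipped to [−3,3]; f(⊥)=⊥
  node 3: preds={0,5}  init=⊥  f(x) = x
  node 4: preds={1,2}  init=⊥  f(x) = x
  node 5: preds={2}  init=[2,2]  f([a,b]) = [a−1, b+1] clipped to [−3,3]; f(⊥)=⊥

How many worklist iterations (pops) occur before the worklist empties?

Worklist (17 pops):
  #1 pop 0: in=⊥ → [-2,0] (no change)
  #2 pop 1: in=[2,2] → [1,1] (was ⊥); enqueue [0]
  #3 pop 2: in=⊥ → ⊥ (no change)
  #4 pop 3: in=[-2,2] → [-2,2] (was ⊥); enqueue [1,2]
  #5 pop 4: in=[1,1] → [1,1] (was ⊥); enqueue []
  #6 pop 5: in=⊥ → [2,2] (no change)
  #7 pop 0: in=[1,1] → [-2,0] (no change)
  #8 pop 1: in=[-2,2] → [-3,1] (was [1,1]); enqueue [0,4]
  #9 pop 2: in=[-2,2] → [-3,3] (was ⊥); enqueue [5]
  #10 pop 0: in=[-3,1] → [-3,0] (was [-2,0]); enqueue [3]
  #11 pop 4: in=[-3,3] → [-3,3] (was [1,1]); enqueue [2]
  #12 pop 5: in=[-3,3] → [-3,3] (was [2,2]); enqueue [1]
  #13 pop 3: in=[-3,3] → [-3,3] (was [-2,2]); enqueue []
  #14 pop 2: in=[-3,3] → [-3,3] (no change)
  #15 pop 1: in=[-3,3] → [-3,2] (was [-3,1]); enqueue [0,4]
  #16 pop 0: in=[-3,2] → [-3,0] (no change)
  #17 pop 4: in=[-3,3] → [-3,3] (no change)

Fixpoint:
  val[0] = [-3,0]
  val[1] = [-3,2]
  val[2] = [-3,3]
  val[3] = [-3,3]
  val[4] = [-3,3]
  val[5] = [-3,3]

17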